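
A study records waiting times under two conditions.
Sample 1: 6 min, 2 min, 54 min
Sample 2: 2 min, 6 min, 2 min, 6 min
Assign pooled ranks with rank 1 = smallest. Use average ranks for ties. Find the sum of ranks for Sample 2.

14

Sorted (ascending): 2, 2, 2, 6, 6, 6, 54
The 3 values of 2 occupy positions 1–3 → average rank 2.
The 3 values of 6 occupy positions 4–6 → average rank 5.
Sample 2 values → pooled ranks: 2→2, 6→5, 2→2, 6→5
Rank sum = 2 + 5 + 2 + 5 = 14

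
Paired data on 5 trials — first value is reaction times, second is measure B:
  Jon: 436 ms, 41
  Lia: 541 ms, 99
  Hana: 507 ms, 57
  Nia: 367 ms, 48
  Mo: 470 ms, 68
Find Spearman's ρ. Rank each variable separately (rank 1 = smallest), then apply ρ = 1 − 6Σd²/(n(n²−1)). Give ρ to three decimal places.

0.800

Ranks of variable 1: 2, 5, 4, 1, 3
Ranks of variable 2: 1, 5, 3, 2, 4
d = r₁ − r₂: 1, 0, 1, -1, -1
d²: 1, 0, 1, 1, 1; Σd² = 4
ρ = 1 − 6·4/(5·24) = 1 − 24/120 = 0.800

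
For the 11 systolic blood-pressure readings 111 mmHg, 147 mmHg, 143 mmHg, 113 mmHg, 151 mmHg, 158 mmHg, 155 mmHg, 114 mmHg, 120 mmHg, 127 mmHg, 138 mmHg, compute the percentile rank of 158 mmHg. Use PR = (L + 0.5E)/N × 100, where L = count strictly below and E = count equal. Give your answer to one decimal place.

95.5

N = 11.
Strictly below 158: 10. Equal to 158: 1.
PR = (10 + 0.5·1)/11 × 100 = 95.5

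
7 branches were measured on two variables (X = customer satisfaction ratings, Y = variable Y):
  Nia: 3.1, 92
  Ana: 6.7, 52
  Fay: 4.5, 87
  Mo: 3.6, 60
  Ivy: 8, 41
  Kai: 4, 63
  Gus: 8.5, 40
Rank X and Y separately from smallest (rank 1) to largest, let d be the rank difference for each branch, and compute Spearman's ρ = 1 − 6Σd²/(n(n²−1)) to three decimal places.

Ranks of variable 1: 1, 5, 4, 2, 6, 3, 7
Ranks of variable 2: 7, 3, 6, 4, 2, 5, 1
d = r₁ − r₂: -6, 2, -2, -2, 4, -2, 6
d²: 36, 4, 4, 4, 16, 4, 36; Σd² = 104
ρ = 1 − 6·104/(7·48) = 1 − 624/336 = -0.857

-0.857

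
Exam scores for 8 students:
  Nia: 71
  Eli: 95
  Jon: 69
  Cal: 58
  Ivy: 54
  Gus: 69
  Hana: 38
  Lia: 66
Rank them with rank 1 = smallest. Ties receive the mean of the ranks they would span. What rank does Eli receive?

8

Sorted (ascending): 38, 54, 58, 66, 69, 69, 71, 95
The 2 values of 69 occupy positions 5–6 → average rank (5+6)/2 = 5.5.
Eli has value 95 → rank 8.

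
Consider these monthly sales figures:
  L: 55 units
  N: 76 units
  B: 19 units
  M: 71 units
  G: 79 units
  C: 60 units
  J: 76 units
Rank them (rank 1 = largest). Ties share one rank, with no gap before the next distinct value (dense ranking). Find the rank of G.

1

Sorted (descending): 79, 76, 76, 71, 60, 55, 19
The 2 values of 76 share dense rank 2.
Remaining distinct values take the next consecutive integers.
G has value 79 units → rank 1.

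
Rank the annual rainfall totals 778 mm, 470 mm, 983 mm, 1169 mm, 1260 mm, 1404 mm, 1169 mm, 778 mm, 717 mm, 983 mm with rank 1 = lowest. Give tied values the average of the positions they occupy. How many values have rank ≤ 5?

4

Sorted (ascending): 470, 717, 778, 778, 983, 983, 1169, 1169, 1260, 1404
The 2 values of 778 occupy positions 3–4 → average rank (3+4)/2 = 3.5.
The 2 values of 983 occupy positions 5–6 → average rank (5+6)/2 = 5.5.
The 2 values of 1169 occupy positions 7–8 → average rank (7+8)/2 = 7.5.
Ranks ≤ 5: {1, 2, 3.5, 3.5} → 4 values.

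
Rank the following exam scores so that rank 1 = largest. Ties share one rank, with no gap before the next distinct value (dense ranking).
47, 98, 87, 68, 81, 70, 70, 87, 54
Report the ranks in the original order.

Sorted (descending): 98, 87, 87, 81, 70, 70, 68, 54, 47
The 2 values of 87 share dense rank 2.
The 2 values of 70 share dense rank 4.
Remaining distinct values take the next consecutive integers.

7, 1, 2, 5, 3, 4, 4, 2, 6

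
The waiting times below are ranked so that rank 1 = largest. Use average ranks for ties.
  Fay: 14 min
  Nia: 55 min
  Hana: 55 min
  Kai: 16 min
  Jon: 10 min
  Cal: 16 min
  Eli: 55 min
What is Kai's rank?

Sorted (descending): 55, 55, 55, 16, 16, 14, 10
The 3 values of 55 occupy positions 1–3 → average rank 2.
The 2 values of 16 occupy positions 4–5 → average rank (4+5)/2 = 4.5.
Kai has value 16 min → rank 4.5.

4.5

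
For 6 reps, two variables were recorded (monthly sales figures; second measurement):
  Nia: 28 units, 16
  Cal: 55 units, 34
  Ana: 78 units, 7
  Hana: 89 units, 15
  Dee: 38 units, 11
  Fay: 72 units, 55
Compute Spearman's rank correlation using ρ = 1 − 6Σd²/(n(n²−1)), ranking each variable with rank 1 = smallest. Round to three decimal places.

Ranks of variable 1: 1, 3, 5, 6, 2, 4
Ranks of variable 2: 4, 5, 1, 3, 2, 6
d = r₁ − r₂: -3, -2, 4, 3, 0, -2
d²: 9, 4, 16, 9, 0, 4; Σd² = 42
ρ = 1 − 6·42/(6·35) = 1 − 252/210 = -0.200

-0.200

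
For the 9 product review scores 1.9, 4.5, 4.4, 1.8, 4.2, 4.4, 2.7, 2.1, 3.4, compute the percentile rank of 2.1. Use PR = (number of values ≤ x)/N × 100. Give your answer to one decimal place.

N = 9.
Strictly below 2.1: 2. Equal to 2.1: 1.
PR = 3/9 × 100 = 33.3

33.3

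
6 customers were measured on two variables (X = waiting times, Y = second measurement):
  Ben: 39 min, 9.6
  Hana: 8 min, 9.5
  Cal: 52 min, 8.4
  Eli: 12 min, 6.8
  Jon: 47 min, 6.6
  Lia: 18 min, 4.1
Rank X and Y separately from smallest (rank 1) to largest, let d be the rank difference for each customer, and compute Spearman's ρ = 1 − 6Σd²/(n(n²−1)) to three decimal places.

-0.086

Ranks of variable 1: 4, 1, 6, 2, 5, 3
Ranks of variable 2: 6, 5, 4, 3, 2, 1
d = r₁ − r₂: -2, -4, 2, -1, 3, 2
d²: 4, 16, 4, 1, 9, 4; Σd² = 38
ρ = 1 − 6·38/(6·35) = 1 − 228/210 = -0.086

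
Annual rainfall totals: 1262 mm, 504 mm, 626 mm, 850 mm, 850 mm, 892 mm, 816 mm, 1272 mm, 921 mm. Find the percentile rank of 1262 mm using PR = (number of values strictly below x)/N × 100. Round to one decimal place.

N = 9.
Strictly below 1262: 7. Equal to 1262: 1.
PR = 7/9 × 100 = 77.8

77.8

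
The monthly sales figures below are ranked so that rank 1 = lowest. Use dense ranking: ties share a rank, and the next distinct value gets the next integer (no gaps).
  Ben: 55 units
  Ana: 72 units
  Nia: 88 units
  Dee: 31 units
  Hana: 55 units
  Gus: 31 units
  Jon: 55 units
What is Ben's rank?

2

Sorted (ascending): 31, 31, 55, 55, 55, 72, 88
The 2 values of 31 share dense rank 1.
The 3 values of 55 share dense rank 2.
Remaining distinct values take the next consecutive integers.
Ben has value 55 units → rank 2.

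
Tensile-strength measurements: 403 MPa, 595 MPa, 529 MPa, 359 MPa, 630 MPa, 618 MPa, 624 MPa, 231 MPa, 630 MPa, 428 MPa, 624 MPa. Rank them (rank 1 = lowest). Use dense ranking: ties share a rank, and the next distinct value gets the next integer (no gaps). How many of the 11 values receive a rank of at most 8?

Sorted (ascending): 231, 359, 403, 428, 529, 595, 618, 624, 624, 630, 630
The 2 values of 624 share dense rank 8.
The 2 values of 630 share dense rank 9.
Remaining distinct values take the next consecutive integers.
Ranks ≤ 8: {1, 2, 3, 4, 5, 6, 7, 8, 8} → 9 values.

9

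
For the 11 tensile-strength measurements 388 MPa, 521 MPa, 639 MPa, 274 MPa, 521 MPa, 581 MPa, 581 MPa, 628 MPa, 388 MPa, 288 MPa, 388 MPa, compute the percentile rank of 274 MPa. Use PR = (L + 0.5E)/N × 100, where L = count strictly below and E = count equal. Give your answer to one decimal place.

N = 11.
Strictly below 274: 0. Equal to 274: 1.
PR = (0 + 0.5·1)/11 × 100 = 4.5

4.5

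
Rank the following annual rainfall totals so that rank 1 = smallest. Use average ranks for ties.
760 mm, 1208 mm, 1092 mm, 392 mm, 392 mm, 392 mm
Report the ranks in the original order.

4, 6, 5, 2, 2, 2

Sorted (ascending): 392, 392, 392, 760, 1092, 1208
The 3 values of 392 occupy positions 1–3 → average rank 2.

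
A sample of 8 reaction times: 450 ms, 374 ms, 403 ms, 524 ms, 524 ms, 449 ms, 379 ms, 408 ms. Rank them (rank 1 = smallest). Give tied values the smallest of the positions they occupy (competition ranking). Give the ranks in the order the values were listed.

Sorted (ascending): 374, 379, 403, 408, 449, 450, 524, 524
The 2 values of 524 occupy positions 7–8 → each gets rank 7.

6, 1, 3, 7, 7, 5, 2, 4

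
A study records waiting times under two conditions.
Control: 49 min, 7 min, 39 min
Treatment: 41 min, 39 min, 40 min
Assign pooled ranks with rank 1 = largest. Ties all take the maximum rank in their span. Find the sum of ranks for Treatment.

10

Sorted (descending): 49, 41, 40, 39, 39, 7
The 2 values of 39 occupy positions 4–5 → each gets rank 5.
Treatment values → pooled ranks: 41→2, 39→5, 40→3
Rank sum = 2 + 5 + 3 = 10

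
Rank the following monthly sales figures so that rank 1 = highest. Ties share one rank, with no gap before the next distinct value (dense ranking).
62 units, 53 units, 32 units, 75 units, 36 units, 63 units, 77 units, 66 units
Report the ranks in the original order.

5, 6, 8, 2, 7, 4, 1, 3

Sorted (descending): 77, 75, 66, 63, 62, 53, 36, 32
No ties — each value takes its position as its rank.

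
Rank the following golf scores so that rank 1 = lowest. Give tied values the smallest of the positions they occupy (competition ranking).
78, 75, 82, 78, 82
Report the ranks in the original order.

2, 1, 4, 2, 4

Sorted (ascending): 75, 78, 78, 82, 82
The 2 values of 78 occupy positions 2–3 → each gets rank 2.
The 2 values of 82 occupy positions 4–5 → each gets rank 4.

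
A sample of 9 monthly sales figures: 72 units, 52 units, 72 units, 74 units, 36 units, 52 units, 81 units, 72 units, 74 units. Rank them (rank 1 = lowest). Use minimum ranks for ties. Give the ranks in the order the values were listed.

Sorted (ascending): 36, 52, 52, 72, 72, 72, 74, 74, 81
The 2 values of 52 occupy positions 2–3 → each gets rank 2.
The 3 values of 72 occupy positions 4–6 → each gets rank 4.
The 2 values of 74 occupy positions 7–8 → each gets rank 7.

4, 2, 4, 7, 1, 2, 9, 4, 7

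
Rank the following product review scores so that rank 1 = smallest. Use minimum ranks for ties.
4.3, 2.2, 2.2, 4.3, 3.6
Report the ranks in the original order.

4, 1, 1, 4, 3

Sorted (ascending): 2.2, 2.2, 3.6, 4.3, 4.3
The 2 values of 2.2 occupy positions 1–2 → each gets rank 1.
The 2 values of 4.3 occupy positions 4–5 → each gets rank 4.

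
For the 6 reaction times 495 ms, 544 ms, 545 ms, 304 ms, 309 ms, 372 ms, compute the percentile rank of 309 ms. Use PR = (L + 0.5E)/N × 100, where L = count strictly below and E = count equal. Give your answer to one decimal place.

25.0

N = 6.
Strictly below 309: 1. Equal to 309: 1.
PR = (1 + 0.5·1)/6 × 100 = 25.0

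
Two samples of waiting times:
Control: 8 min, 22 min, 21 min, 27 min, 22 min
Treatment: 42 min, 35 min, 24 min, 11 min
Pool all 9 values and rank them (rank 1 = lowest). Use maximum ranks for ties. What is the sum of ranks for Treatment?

Sorted (ascending): 8, 11, 21, 22, 22, 24, 27, 35, 42
The 2 values of 22 occupy positions 4–5 → each gets rank 5.
Treatment values → pooled ranks: 42→9, 35→8, 24→6, 11→2
Rank sum = 9 + 8 + 6 + 2 = 25

25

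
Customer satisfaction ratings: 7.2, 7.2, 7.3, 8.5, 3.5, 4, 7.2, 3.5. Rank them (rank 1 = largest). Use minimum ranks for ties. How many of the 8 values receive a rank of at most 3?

5

Sorted (descending): 8.5, 7.3, 7.2, 7.2, 7.2, 4, 3.5, 3.5
The 3 values of 7.2 occupy positions 3–5 → each gets rank 3.
The 2 values of 3.5 occupy positions 7–8 → each gets rank 7.
Ranks ≤ 3: {1, 2, 3, 3, 3} → 5 values.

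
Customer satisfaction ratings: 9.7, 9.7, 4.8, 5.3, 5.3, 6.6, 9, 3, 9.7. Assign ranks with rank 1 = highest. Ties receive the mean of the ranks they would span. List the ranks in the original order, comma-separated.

Sorted (descending): 9.7, 9.7, 9.7, 9, 6.6, 5.3, 5.3, 4.8, 3
The 3 values of 9.7 occupy positions 1–3 → average rank 2.
The 2 values of 5.3 occupy positions 6–7 → average rank (6+7)/2 = 6.5.

2, 2, 8, 6.5, 6.5, 5, 4, 9, 2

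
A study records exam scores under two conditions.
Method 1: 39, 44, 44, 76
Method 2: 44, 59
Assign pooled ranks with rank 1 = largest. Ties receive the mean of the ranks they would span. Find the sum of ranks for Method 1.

Sorted (descending): 76, 59, 44, 44, 44, 39
The 3 values of 44 occupy positions 3–5 → average rank 4.
Method 1 values → pooled ranks: 39→6, 44→4, 44→4, 76→1
Rank sum = 6 + 4 + 4 + 1 = 15

15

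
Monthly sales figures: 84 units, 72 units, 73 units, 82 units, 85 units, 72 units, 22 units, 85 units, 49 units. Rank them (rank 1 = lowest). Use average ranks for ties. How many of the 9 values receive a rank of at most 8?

Sorted (ascending): 22, 49, 72, 72, 73, 82, 84, 85, 85
The 2 values of 72 occupy positions 3–4 → average rank (3+4)/2 = 3.5.
The 2 values of 85 occupy positions 8–9 → average rank (8+9)/2 = 8.5.
Ranks ≤ 8: {1, 2, 3.5, 3.5, 5, 6, 7} → 7 values.

7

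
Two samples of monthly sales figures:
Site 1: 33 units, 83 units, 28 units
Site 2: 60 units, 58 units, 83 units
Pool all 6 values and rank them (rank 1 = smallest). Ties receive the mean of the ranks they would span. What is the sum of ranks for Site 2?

12.5

Sorted (ascending): 28, 33, 58, 60, 83, 83
The 2 values of 83 occupy positions 5–6 → average rank (5+6)/2 = 5.5.
Site 2 values → pooled ranks: 60→4, 58→3, 83→5.5
Rank sum = 4 + 3 + 5.5 = 12.5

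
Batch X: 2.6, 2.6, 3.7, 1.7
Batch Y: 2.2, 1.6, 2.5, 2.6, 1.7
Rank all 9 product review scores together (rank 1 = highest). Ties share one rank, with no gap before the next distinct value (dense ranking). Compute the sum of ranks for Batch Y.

Sorted (descending): 3.7, 2.6, 2.6, 2.6, 2.5, 2.2, 1.7, 1.7, 1.6
The 3 values of 2.6 share dense rank 2.
The 2 values of 1.7 share dense rank 5.
Remaining distinct values take the next consecutive integers.
Batch Y values → pooled ranks: 2.2→4, 1.6→6, 2.5→3, 2.6→2, 1.7→5
Rank sum = 4 + 6 + 3 + 2 + 5 = 20

20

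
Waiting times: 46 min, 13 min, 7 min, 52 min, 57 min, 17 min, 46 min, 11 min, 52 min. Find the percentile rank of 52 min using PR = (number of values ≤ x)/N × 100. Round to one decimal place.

N = 9.
Strictly below 52: 6. Equal to 52: 2.
PR = 8/9 × 100 = 88.9

88.9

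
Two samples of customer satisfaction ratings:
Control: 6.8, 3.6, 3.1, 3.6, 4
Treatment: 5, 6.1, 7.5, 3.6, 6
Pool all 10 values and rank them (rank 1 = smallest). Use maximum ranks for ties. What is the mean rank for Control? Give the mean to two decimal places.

4.60

Sorted (ascending): 3.1, 3.6, 3.6, 3.6, 4, 5, 6, 6.1, 6.8, 7.5
The 3 values of 3.6 occupy positions 2–4 → each gets rank 4.
Control values → pooled ranks: 6.8→9, 3.6→4, 3.1→1, 3.6→4, 4→5
Mean rank = (9 + 4 + 1 + 4 + 5) / 5 = 4.60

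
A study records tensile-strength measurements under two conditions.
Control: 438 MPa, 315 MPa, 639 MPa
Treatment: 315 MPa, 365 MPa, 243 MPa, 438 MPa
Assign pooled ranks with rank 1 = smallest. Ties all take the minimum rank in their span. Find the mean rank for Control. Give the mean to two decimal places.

Sorted (ascending): 243, 315, 315, 365, 438, 438, 639
The 2 values of 315 occupy positions 2–3 → each gets rank 2.
The 2 values of 438 occupy positions 5–6 → each gets rank 5.
Control values → pooled ranks: 438→5, 315→2, 639→7
Mean rank = (5 + 2 + 7) / 3 = 4.67

4.67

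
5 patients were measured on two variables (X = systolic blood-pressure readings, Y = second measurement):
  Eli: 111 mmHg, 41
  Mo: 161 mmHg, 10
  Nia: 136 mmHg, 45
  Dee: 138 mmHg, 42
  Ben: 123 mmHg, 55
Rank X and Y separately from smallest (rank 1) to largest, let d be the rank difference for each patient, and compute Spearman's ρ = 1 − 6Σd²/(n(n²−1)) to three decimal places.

Ranks of variable 1: 1, 5, 3, 4, 2
Ranks of variable 2: 2, 1, 4, 3, 5
d = r₁ − r₂: -1, 4, -1, 1, -3
d²: 1, 16, 1, 1, 9; Σd² = 28
ρ = 1 − 6·28/(5·24) = 1 − 168/120 = -0.400

-0.400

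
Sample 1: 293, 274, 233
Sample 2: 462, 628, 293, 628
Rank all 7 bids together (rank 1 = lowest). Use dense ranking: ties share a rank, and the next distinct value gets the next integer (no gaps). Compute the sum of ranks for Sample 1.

6

Sorted (ascending): 233, 274, 293, 293, 462, 628, 628
The 2 values of 293 share dense rank 3.
The 2 values of 628 share dense rank 5.
Remaining distinct values take the next consecutive integers.
Sample 1 values → pooled ranks: 293→3, 274→2, 233→1
Rank sum = 3 + 2 + 1 = 6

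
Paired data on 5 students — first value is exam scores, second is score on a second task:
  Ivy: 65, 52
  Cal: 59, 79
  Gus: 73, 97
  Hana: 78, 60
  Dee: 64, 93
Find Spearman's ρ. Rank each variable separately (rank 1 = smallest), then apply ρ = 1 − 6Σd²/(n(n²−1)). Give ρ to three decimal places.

Ranks of variable 1: 3, 1, 4, 5, 2
Ranks of variable 2: 1, 3, 5, 2, 4
d = r₁ − r₂: 2, -2, -1, 3, -2
d²: 4, 4, 1, 9, 4; Σd² = 22
ρ = 1 − 6·22/(5·24) = 1 − 132/120 = -0.100

-0.100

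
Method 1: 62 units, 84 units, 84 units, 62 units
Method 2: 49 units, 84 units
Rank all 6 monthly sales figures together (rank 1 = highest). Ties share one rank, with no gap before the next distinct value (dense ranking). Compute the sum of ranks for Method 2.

4

Sorted (descending): 84, 84, 84, 62, 62, 49
The 3 values of 84 share dense rank 1.
The 2 values of 62 share dense rank 2.
Remaining distinct values take the next consecutive integers.
Method 2 values → pooled ranks: 49→3, 84→1
Rank sum = 3 + 1 = 4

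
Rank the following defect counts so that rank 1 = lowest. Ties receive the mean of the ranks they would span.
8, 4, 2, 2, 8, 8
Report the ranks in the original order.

Sorted (ascending): 2, 2, 4, 8, 8, 8
The 2 values of 2 occupy positions 1–2 → average rank (1+2)/2 = 1.5.
The 3 values of 8 occupy positions 4–6 → average rank 5.

5, 3, 1.5, 1.5, 5, 5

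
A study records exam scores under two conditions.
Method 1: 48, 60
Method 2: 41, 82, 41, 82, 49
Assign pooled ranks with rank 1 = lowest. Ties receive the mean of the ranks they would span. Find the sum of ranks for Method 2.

20

Sorted (ascending): 41, 41, 48, 49, 60, 82, 82
The 2 values of 41 occupy positions 1–2 → average rank (1+2)/2 = 1.5.
The 2 values of 82 occupy positions 6–7 → average rank (6+7)/2 = 6.5.
Method 2 values → pooled ranks: 41→1.5, 82→6.5, 41→1.5, 82→6.5, 49→4
Rank sum = 1.5 + 6.5 + 1.5 + 6.5 + 4 = 20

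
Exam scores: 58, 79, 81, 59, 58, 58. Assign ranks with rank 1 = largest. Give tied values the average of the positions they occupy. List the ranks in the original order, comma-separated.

Sorted (descending): 81, 79, 59, 58, 58, 58
The 3 values of 58 occupy positions 4–6 → average rank 5.

5, 2, 1, 3, 5, 5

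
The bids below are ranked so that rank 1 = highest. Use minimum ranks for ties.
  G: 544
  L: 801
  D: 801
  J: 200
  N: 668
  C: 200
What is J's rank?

Sorted (descending): 801, 801, 668, 544, 200, 200
The 2 values of 801 occupy positions 1–2 → each gets rank 1.
The 2 values of 200 occupy positions 5–6 → each gets rank 5.
J has value 200 → rank 5.

5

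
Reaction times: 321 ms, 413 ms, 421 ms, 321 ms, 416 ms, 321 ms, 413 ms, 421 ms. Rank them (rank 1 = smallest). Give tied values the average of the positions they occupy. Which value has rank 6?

416

Sorted (ascending): 321, 321, 321, 413, 413, 416, 421, 421
The 3 values of 321 occupy positions 1–3 → average rank 2.
The 2 values of 413 occupy positions 4–5 → average rank (4+5)/2 = 4.5.
The 2 values of 421 occupy positions 7–8 → average rank (7+8)/2 = 7.5.
Rank 6 → value 416.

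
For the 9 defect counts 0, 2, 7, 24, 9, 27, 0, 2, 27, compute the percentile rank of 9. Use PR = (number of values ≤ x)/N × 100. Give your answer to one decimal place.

66.7

N = 9.
Strictly below 9: 5. Equal to 9: 1.
PR = 6/9 × 100 = 66.7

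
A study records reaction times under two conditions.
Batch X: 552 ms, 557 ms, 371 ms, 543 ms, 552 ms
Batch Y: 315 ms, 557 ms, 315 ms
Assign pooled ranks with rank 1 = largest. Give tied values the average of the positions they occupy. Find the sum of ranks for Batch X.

Sorted (descending): 557, 557, 552, 552, 543, 371, 315, 315
The 2 values of 557 occupy positions 1–2 → average rank (1+2)/2 = 1.5.
The 2 values of 552 occupy positions 3–4 → average rank (3+4)/2 = 3.5.
The 2 values of 315 occupy positions 7–8 → average rank (7+8)/2 = 7.5.
Batch X values → pooled ranks: 552→3.5, 557→1.5, 371→6, 543→5, 552→3.5
Rank sum = 3.5 + 1.5 + 6 + 5 + 3.5 = 19.5

19.5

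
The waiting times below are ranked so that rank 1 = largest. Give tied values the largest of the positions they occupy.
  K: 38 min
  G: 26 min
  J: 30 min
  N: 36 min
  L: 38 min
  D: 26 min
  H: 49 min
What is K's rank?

3

Sorted (descending): 49, 38, 38, 36, 30, 26, 26
The 2 values of 38 occupy positions 2–3 → each gets rank 3.
The 2 values of 26 occupy positions 6–7 → each gets rank 7.
K has value 38 min → rank 3.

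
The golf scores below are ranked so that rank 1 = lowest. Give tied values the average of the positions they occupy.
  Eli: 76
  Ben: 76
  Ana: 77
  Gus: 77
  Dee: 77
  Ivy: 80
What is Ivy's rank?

Sorted (ascending): 76, 76, 77, 77, 77, 80
The 2 values of 76 occupy positions 1–2 → average rank (1+2)/2 = 1.5.
The 3 values of 77 occupy positions 3–5 → average rank 4.
Ivy has value 80 → rank 6.

6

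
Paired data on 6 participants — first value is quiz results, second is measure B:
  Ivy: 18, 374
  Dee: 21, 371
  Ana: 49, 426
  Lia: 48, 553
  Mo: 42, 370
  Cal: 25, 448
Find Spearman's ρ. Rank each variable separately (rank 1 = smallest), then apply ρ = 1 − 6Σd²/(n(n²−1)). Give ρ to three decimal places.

0.371

Ranks of variable 1: 1, 2, 6, 5, 4, 3
Ranks of variable 2: 3, 2, 4, 6, 1, 5
d = r₁ − r₂: -2, 0, 2, -1, 3, -2
d²: 4, 0, 4, 1, 9, 4; Σd² = 22
ρ = 1 − 6·22/(6·35) = 1 − 132/210 = 0.371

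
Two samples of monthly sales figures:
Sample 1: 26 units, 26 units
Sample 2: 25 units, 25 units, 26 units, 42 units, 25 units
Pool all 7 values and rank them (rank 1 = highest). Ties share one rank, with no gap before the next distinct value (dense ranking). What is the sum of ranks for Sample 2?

Sorted (descending): 42, 26, 26, 26, 25, 25, 25
The 3 values of 26 share dense rank 2.
The 3 values of 25 share dense rank 3.
Remaining distinct values take the next consecutive integers.
Sample 2 values → pooled ranks: 25→3, 25→3, 26→2, 42→1, 25→3
Rank sum = 3 + 3 + 2 + 1 + 3 = 12

12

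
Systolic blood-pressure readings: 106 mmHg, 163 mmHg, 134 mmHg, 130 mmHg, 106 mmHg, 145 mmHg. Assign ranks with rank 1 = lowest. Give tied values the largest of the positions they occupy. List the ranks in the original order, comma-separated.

Sorted (ascending): 106, 106, 130, 134, 145, 163
The 2 values of 106 occupy positions 1–2 → each gets rank 2.

2, 6, 4, 3, 2, 5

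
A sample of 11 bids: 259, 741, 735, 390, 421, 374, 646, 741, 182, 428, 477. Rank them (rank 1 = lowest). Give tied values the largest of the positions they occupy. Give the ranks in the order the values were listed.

2, 11, 9, 4, 5, 3, 8, 11, 1, 6, 7

Sorted (ascending): 182, 259, 374, 390, 421, 428, 477, 646, 735, 741, 741
The 2 values of 741 occupy positions 10–11 → each gets rank 11.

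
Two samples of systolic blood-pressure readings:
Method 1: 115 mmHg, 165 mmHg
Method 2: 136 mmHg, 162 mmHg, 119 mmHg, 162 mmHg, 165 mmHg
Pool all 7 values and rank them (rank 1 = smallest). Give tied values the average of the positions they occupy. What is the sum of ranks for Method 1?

7.5

Sorted (ascending): 115, 119, 136, 162, 162, 165, 165
The 2 values of 162 occupy positions 4–5 → average rank (4+5)/2 = 4.5.
The 2 values of 165 occupy positions 6–7 → average rank (6+7)/2 = 6.5.
Method 1 values → pooled ranks: 115→1, 165→6.5
Rank sum = 1 + 6.5 = 7.5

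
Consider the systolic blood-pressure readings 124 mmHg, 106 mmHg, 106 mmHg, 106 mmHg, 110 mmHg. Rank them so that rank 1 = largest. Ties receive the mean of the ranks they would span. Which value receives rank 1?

Sorted (descending): 124, 110, 106, 106, 106
The 3 values of 106 occupy positions 3–5 → average rank 4.
Rank 1 → value 124.

124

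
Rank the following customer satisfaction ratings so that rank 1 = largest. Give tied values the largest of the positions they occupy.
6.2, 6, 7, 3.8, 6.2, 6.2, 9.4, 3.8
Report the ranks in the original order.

5, 6, 2, 8, 5, 5, 1, 8

Sorted (descending): 9.4, 7, 6.2, 6.2, 6.2, 6, 3.8, 3.8
The 3 values of 6.2 occupy positions 3–5 → each gets rank 5.
The 2 values of 3.8 occupy positions 7–8 → each gets rank 8.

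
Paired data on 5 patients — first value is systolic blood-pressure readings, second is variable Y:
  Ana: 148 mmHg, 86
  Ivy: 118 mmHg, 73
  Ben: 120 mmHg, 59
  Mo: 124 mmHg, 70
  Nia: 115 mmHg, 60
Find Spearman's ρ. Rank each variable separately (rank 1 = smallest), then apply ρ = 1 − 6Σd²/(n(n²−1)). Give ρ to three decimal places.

0.500

Ranks of variable 1: 5, 2, 3, 4, 1
Ranks of variable 2: 5, 4, 1, 3, 2
d = r₁ − r₂: 0, -2, 2, 1, -1
d²: 0, 4, 4, 1, 1; Σd² = 10
ρ = 1 − 6·10/(5·24) = 1 − 60/120 = 0.500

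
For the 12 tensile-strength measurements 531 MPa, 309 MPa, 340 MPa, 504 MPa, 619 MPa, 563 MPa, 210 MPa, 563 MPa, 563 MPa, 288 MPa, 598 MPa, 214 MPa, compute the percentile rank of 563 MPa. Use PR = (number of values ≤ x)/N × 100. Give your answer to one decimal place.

N = 12.
Strictly below 563: 7. Equal to 563: 3.
PR = 10/12 × 100 = 83.3

83.3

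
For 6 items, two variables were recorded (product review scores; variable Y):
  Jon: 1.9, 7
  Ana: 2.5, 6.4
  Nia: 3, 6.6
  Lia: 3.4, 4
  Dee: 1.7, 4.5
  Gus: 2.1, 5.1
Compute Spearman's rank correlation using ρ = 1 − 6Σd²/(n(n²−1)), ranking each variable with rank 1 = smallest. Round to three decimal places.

Ranks of variable 1: 2, 4, 5, 6, 1, 3
Ranks of variable 2: 6, 4, 5, 1, 2, 3
d = r₁ − r₂: -4, 0, 0, 5, -1, 0
d²: 16, 0, 0, 25, 1, 0; Σd² = 42
ρ = 1 − 6·42/(6·35) = 1 − 252/210 = -0.200

-0.200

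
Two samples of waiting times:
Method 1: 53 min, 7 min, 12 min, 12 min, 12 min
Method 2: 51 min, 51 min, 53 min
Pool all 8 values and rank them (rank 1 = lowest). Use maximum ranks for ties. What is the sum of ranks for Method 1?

21

Sorted (ascending): 7, 12, 12, 12, 51, 51, 53, 53
The 3 values of 12 occupy positions 2–4 → each gets rank 4.
The 2 values of 51 occupy positions 5–6 → each gets rank 6.
The 2 values of 53 occupy positions 7–8 → each gets rank 8.
Method 1 values → pooled ranks: 53→8, 7→1, 12→4, 12→4, 12→4
Rank sum = 8 + 1 + 4 + 4 + 4 = 21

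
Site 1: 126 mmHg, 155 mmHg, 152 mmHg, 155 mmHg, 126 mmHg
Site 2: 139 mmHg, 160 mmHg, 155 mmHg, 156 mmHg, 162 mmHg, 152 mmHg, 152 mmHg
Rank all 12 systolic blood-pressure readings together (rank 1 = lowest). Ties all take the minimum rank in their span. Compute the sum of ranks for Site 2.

51

Sorted (ascending): 126, 126, 139, 152, 152, 152, 155, 155, 155, 156, 160, 162
The 2 values of 126 occupy positions 1–2 → each gets rank 1.
The 3 values of 152 occupy positions 4–6 → each gets rank 4.
The 3 values of 155 occupy positions 7–9 → each gets rank 7.
Site 2 values → pooled ranks: 139→3, 160→11, 155→7, 156→10, 162→12, 152→4, 152→4
Rank sum = 3 + 11 + 7 + 10 + 12 + 4 + 4 = 51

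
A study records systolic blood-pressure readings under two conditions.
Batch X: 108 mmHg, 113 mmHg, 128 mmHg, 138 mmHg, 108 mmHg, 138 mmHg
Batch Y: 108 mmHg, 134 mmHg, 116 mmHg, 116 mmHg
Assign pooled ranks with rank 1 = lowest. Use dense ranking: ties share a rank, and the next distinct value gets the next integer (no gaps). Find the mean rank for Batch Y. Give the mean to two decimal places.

Sorted (ascending): 108, 108, 108, 113, 116, 116, 128, 134, 138, 138
The 3 values of 108 share dense rank 1.
The 2 values of 116 share dense rank 3.
The 2 values of 138 share dense rank 6.
Remaining distinct values take the next consecutive integers.
Batch Y values → pooled ranks: 108→1, 134→5, 116→3, 116→3
Mean rank = (1 + 5 + 3 + 3) / 4 = 3.00

3.00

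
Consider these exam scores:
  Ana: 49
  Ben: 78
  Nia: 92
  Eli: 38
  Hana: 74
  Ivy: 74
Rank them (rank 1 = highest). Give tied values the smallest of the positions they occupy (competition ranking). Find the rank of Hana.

3

Sorted (descending): 92, 78, 74, 74, 49, 38
The 2 values of 74 occupy positions 3–4 → each gets rank 3.
Hana has value 74 → rank 3.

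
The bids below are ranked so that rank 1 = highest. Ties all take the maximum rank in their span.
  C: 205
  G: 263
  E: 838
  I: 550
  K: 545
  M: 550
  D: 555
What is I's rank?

Sorted (descending): 838, 555, 550, 550, 545, 263, 205
The 2 values of 550 occupy positions 3–4 → each gets rank 4.
I has value 550 → rank 4.

4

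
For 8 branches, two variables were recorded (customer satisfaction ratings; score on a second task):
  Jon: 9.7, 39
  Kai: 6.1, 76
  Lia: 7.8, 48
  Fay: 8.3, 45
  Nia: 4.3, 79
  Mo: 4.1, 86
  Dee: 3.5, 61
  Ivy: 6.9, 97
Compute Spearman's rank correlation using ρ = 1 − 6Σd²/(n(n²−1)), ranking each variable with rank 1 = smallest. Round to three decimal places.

Ranks of variable 1: 8, 4, 6, 7, 3, 2, 1, 5
Ranks of variable 2: 1, 5, 3, 2, 6, 7, 4, 8
d = r₁ − r₂: 7, -1, 3, 5, -3, -5, -3, -3
d²: 49, 1, 9, 25, 9, 25, 9, 9; Σd² = 136
ρ = 1 − 6·136/(8·63) = 1 − 816/504 = -0.619

-0.619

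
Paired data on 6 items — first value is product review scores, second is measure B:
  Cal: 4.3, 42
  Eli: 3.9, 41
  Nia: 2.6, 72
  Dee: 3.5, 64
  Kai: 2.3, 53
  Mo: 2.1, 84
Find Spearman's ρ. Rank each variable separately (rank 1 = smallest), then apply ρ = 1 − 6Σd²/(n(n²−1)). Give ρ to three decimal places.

-0.771

Ranks of variable 1: 6, 5, 3, 4, 2, 1
Ranks of variable 2: 2, 1, 5, 4, 3, 6
d = r₁ − r₂: 4, 4, -2, 0, -1, -5
d²: 16, 16, 4, 0, 1, 25; Σd² = 62
ρ = 1 − 6·62/(6·35) = 1 − 372/210 = -0.771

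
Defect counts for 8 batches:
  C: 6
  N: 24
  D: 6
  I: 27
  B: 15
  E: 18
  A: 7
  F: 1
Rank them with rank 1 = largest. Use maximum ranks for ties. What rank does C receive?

7

Sorted (descending): 27, 24, 18, 15, 7, 6, 6, 1
The 2 values of 6 occupy positions 6–7 → each gets rank 7.
C has value 6 → rank 7.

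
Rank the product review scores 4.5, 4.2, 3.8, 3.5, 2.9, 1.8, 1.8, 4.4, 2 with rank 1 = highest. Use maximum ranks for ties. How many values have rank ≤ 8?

7

Sorted (descending): 4.5, 4.4, 4.2, 3.8, 3.5, 2.9, 2, 1.8, 1.8
The 2 values of 1.8 occupy positions 8–9 → each gets rank 9.
Ranks ≤ 8: {1, 2, 3, 4, 5, 6, 7} → 7 values.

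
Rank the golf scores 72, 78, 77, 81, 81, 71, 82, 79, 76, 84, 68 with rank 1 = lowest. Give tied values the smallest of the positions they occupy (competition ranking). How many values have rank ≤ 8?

9

Sorted (ascending): 68, 71, 72, 76, 77, 78, 79, 81, 81, 82, 84
The 2 values of 81 occupy positions 8–9 → each gets rank 8.
Ranks ≤ 8: {1, 2, 3, 4, 5, 6, 7, 8, 8} → 9 values.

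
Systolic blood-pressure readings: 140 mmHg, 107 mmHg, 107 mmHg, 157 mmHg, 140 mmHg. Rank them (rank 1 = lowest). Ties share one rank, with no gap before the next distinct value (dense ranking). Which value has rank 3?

157

Sorted (ascending): 107, 107, 140, 140, 157
The 2 values of 107 share dense rank 1.
The 2 values of 140 share dense rank 2.
Remaining distinct values take the next consecutive integers.
Rank 3 → value 157.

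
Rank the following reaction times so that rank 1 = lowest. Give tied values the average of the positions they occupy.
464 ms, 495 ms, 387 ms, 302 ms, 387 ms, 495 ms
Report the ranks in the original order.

4, 5.5, 2.5, 1, 2.5, 5.5

Sorted (ascending): 302, 387, 387, 464, 495, 495
The 2 values of 387 occupy positions 2–3 → average rank (2+3)/2 = 2.5.
The 2 values of 495 occupy positions 5–6 → average rank (5+6)/2 = 5.5.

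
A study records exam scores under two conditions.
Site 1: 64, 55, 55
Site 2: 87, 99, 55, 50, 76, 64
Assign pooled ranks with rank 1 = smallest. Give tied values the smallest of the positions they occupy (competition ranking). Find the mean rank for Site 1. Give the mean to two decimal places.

3.00

Sorted (ascending): 50, 55, 55, 55, 64, 64, 76, 87, 99
The 3 values of 55 occupy positions 2–4 → each gets rank 2.
The 2 values of 64 occupy positions 5–6 → each gets rank 5.
Site 1 values → pooled ranks: 64→5, 55→2, 55→2
Mean rank = (5 + 2 + 2) / 3 = 3.00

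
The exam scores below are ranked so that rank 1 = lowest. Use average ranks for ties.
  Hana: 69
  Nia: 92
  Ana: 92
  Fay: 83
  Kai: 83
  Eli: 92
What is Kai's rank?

2.5

Sorted (ascending): 69, 83, 83, 92, 92, 92
The 2 values of 83 occupy positions 2–3 → average rank (2+3)/2 = 2.5.
The 3 values of 92 occupy positions 4–6 → average rank 5.
Kai has value 83 → rank 2.5.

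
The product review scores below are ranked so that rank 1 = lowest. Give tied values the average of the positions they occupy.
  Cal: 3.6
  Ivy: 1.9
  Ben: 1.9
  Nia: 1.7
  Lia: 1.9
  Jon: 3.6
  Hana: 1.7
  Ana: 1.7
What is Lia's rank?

Sorted (ascending): 1.7, 1.7, 1.7, 1.9, 1.9, 1.9, 3.6, 3.6
The 3 values of 1.7 occupy positions 1–3 → average rank 2.
The 3 values of 1.9 occupy positions 4–6 → average rank 5.
The 2 values of 3.6 occupy positions 7–8 → average rank (7+8)/2 = 7.5.
Lia has value 1.9 → rank 5.

5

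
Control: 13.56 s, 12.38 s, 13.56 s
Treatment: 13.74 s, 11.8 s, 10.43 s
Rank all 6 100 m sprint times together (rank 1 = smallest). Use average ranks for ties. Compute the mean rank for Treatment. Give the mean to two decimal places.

3.00

Sorted (ascending): 10.43, 11.8, 12.38, 13.56, 13.56, 13.74
The 2 values of 13.56 occupy positions 4–5 → average rank (4+5)/2 = 4.5.
Treatment values → pooled ranks: 13.74→6, 11.8→2, 10.43→1
Mean rank = (6 + 2 + 1) / 3 = 3.00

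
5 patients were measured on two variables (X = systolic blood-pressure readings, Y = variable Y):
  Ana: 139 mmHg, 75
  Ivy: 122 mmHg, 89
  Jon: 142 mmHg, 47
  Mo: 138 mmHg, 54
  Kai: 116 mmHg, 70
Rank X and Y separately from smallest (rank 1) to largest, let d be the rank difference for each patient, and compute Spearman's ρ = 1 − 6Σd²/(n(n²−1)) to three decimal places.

-0.500

Ranks of variable 1: 4, 2, 5, 3, 1
Ranks of variable 2: 4, 5, 1, 2, 3
d = r₁ − r₂: 0, -3, 4, 1, -2
d²: 0, 9, 16, 1, 4; Σd² = 30
ρ = 1 − 6·30/(5·24) = 1 − 180/120 = -0.500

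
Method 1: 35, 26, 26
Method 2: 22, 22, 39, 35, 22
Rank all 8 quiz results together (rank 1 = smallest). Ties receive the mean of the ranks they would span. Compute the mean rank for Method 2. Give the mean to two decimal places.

Sorted (ascending): 22, 22, 22, 26, 26, 35, 35, 39
The 3 values of 22 occupy positions 1–3 → average rank 2.
The 2 values of 26 occupy positions 4–5 → average rank (4+5)/2 = 4.5.
The 2 values of 35 occupy positions 6–7 → average rank (6+7)/2 = 6.5.
Method 2 values → pooled ranks: 22→2, 22→2, 39→8, 35→6.5, 22→2
Mean rank = (2 + 2 + 8 + 6.5 + 2) / 5 = 4.10

4.10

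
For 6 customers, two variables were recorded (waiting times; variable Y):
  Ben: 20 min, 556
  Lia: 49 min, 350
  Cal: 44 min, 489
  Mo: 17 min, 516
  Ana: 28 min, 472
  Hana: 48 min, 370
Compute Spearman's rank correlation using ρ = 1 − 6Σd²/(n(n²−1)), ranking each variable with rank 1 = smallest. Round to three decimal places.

-0.886

Ranks of variable 1: 2, 6, 4, 1, 3, 5
Ranks of variable 2: 6, 1, 4, 5, 3, 2
d = r₁ − r₂: -4, 5, 0, -4, 0, 3
d²: 16, 25, 0, 16, 0, 9; Σd² = 66
ρ = 1 − 6·66/(6·35) = 1 − 396/210 = -0.886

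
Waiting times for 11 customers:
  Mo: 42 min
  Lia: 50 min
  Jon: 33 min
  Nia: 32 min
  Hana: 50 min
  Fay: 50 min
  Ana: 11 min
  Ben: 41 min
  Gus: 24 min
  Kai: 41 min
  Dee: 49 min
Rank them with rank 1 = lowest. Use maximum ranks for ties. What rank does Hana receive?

11

Sorted (ascending): 11, 24, 32, 33, 41, 41, 42, 49, 50, 50, 50
The 2 values of 41 occupy positions 5–6 → each gets rank 6.
The 3 values of 50 occupy positions 9–11 → each gets rank 11.
Hana has value 50 min → rank 11.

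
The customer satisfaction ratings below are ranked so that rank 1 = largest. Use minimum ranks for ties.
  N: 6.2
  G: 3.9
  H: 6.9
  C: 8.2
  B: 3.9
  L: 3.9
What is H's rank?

2

Sorted (descending): 8.2, 6.9, 6.2, 3.9, 3.9, 3.9
The 3 values of 3.9 occupy positions 4–6 → each gets rank 4.
H has value 6.9 → rank 2.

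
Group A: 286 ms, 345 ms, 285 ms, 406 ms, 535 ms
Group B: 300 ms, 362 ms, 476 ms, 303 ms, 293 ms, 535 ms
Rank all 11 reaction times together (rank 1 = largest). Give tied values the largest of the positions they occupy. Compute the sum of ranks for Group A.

33

Sorted (descending): 535, 535, 476, 406, 362, 345, 303, 300, 293, 286, 285
The 2 values of 535 occupy positions 1–2 → each gets rank 2.
Group A values → pooled ranks: 286→10, 345→6, 285→11, 406→4, 535→2
Rank sum = 10 + 6 + 11 + 4 + 2 = 33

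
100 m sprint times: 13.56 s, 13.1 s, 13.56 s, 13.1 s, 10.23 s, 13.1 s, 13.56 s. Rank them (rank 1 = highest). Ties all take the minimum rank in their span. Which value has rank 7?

10.23

Sorted (descending): 13.56, 13.56, 13.56, 13.1, 13.1, 13.1, 10.23
The 3 values of 13.56 occupy positions 1–3 → each gets rank 1.
The 3 values of 13.1 occupy positions 4–6 → each gets rank 4.
Rank 7 → value 10.23.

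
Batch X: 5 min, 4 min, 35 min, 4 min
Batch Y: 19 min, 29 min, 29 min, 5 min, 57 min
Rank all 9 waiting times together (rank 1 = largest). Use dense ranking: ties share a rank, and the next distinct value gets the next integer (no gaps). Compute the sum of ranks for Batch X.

19

Sorted (descending): 57, 35, 29, 29, 19, 5, 5, 4, 4
The 2 values of 29 share dense rank 3.
The 2 values of 5 share dense rank 5.
The 2 values of 4 share dense rank 6.
Remaining distinct values take the next consecutive integers.
Batch X values → pooled ranks: 5→5, 4→6, 35→2, 4→6
Rank sum = 5 + 6 + 2 + 6 = 19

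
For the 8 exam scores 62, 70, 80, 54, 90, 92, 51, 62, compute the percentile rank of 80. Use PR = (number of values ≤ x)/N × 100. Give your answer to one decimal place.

N = 8.
Strictly below 80: 5. Equal to 80: 1.
PR = 6/8 × 100 = 75.0

75.0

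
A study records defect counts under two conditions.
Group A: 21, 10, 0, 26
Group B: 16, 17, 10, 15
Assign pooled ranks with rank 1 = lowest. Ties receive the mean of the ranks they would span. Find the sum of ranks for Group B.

17.5

Sorted (ascending): 0, 10, 10, 15, 16, 17, 21, 26
The 2 values of 10 occupy positions 2–3 → average rank (2+3)/2 = 2.5.
Group B values → pooled ranks: 16→5, 17→6, 10→2.5, 15→4
Rank sum = 5 + 6 + 2.5 + 4 = 17.5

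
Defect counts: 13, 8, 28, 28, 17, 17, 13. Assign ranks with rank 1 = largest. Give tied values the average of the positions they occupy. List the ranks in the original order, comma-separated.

Sorted (descending): 28, 28, 17, 17, 13, 13, 8
The 2 values of 28 occupy positions 1–2 → average rank (1+2)/2 = 1.5.
The 2 values of 17 occupy positions 3–4 → average rank (3+4)/2 = 3.5.
The 2 values of 13 occupy positions 5–6 → average rank (5+6)/2 = 5.5.

5.5, 7, 1.5, 1.5, 3.5, 3.5, 5.5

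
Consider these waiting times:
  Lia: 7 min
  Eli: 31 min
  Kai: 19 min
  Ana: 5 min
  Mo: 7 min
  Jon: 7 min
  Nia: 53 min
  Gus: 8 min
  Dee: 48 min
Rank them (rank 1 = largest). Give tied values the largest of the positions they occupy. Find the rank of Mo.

8

Sorted (descending): 53, 48, 31, 19, 8, 7, 7, 7, 5
The 3 values of 7 occupy positions 6–8 → each gets rank 8.
Mo has value 7 min → rank 8.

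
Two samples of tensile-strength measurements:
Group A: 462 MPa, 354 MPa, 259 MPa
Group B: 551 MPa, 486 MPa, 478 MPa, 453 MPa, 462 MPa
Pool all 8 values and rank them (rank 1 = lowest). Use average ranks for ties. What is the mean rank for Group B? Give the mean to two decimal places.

Sorted (ascending): 259, 354, 453, 462, 462, 478, 486, 551
The 2 values of 462 occupy positions 4–5 → average rank (4+5)/2 = 4.5.
Group B values → pooled ranks: 551→8, 486→7, 478→6, 453→3, 462→4.5
Mean rank = (8 + 7 + 6 + 3 + 4.5) / 5 = 5.70

5.70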